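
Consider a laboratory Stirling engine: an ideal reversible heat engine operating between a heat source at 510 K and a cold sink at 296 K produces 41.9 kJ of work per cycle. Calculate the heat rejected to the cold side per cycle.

Q_C ≈ 58.0 kJ

Carnot efficiency: η = 1 − T_C/T_H = 1 − 296.00/510.00 = 0.4196.
Since Q_C/Q_H = T_C/T_H and Q_H = W/η, Q_C = W·T_C/(T_H − T_C) = 41.9 × 296.00/214.00 = 58.0 kJ.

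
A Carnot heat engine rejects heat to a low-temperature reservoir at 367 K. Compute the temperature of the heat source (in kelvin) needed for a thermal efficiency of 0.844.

From η = 1 − T_C/T_H, solving for T_H gives T_H = T_C/(1 − η) = 367.00/(1 − 0.844) = 2353 K.

T_H ≈ 2353 K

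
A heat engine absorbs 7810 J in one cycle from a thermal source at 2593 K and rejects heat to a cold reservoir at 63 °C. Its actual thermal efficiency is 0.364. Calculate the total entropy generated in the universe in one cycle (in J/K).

T_C = 63 °C → 63 + 273.15 = 336.15 K.
W = η·Q_H = 0.364 × 7810 = 2843 J, so Q_C = Q_H − W = 4967 J.
The hot reservoir loses entropy Q_H/T_H = 7810/2593.00 = 3.012 J/K; the cold reservoir gains Q_C/T_C = 4967/336.15 = 14.78 J/K.
ΔS_univ = −Q_H/T_H + Q_C/T_C = 11.8 J/K (> 0, since η = 0.364 < η_Carnot = 0.870).

ΔS_univ ≈ 11.8 J/K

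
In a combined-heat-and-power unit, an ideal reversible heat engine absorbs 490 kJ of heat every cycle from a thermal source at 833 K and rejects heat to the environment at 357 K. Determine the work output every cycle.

W ≈ 280 kJ

η_rev = 1 − T_C/T_H = 1 − 357.00/833.00 = 0.5714.
W = η·Q_H = 0.5714 × 490 = 280 kJ.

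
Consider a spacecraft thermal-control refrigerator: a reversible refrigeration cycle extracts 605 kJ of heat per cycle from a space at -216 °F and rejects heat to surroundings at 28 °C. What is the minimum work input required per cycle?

W_in ≈ 740.9 kJ

T_H = 28 °C → 28 + 273.15 = 301.15 K.
T_C = -216 °F → (-216 − 32) × 5/9 = -137.78 °C = 135.37 K.
For a reversible refrigerator, COP_R = T_C/(T_H − T_C) = 135.37/165.78 = 0.8166.
W = Q_C/COP_R = 605/0.8166 = 740.9 kJ.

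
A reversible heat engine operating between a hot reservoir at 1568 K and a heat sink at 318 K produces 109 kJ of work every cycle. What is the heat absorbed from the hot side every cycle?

The Carnot efficiency is η = 1 − T_C/T_H = 1 − 318.00/1568.00 = 0.7972.
Q_H = W/η = 109/0.7972 = 137 kJ.

Q_H ≈ 137 kJ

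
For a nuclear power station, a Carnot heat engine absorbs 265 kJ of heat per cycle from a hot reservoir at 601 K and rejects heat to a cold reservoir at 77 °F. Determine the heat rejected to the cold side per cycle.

T_C = 77 °F → (77 − 32) × 5/9 = 25.00 °C = 298.15 K.
Carnot efficiency: η = 1 − T_C/T_H = 1 − 298.15/601.00 = 0.5039.
For a reversible cycle Q_C/Q_H = T_C/T_H, so Q_C = 265 × 298.15/601.00 = 131 kJ.

Q_C ≈ 131 kJ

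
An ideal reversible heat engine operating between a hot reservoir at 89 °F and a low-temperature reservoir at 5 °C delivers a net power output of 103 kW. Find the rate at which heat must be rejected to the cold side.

T_H = 89 °F → (89 − 32) × 5/9 = 31.67 °C = 304.82 K.
T_C = 5 °C → 5 + 273.15 = 278.15 K.
The Carnot efficiency is η = 1 − T_C/T_H = 1 − 278.15/304.82 = 0.0875.
Since Q_C/Q_H = T_C/T_H and Q_H = W/η, Q_C = W·T_C/(T_H − T_C) = 103 × 278.15/26.67 = 1070 kW.

Q̇_C ≈ 1070 kW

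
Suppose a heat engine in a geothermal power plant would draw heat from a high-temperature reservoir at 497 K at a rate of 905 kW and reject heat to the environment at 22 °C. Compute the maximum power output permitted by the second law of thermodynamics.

T_C = 22 °C → 22 + 273.15 = 295.15 K.
By the Carnot theorem, η_max = 1 − T_C/T_H = 1 − 295.15/497.00 = 0.4061.
W_max = η_max · Q_H = 0.4061 × 905 = 367.6 kW.

Ẇ_max ≈ 367.6 kW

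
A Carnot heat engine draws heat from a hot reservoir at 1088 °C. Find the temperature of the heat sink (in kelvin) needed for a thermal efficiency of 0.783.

T_C ≈ 295 K

T_H = 1088 °C → 1088 + 273.15 = 1361.15 K.
From η = 1 − T_C/T_H, T_C = T_H·(1 − η) = 1361.15 × (1 − 0.783) = 295 K.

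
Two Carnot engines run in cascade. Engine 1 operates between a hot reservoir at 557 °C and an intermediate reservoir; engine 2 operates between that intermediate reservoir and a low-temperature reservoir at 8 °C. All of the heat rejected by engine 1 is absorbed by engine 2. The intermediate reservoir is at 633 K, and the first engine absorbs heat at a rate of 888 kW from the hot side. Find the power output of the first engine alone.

T_H = 557 °C → 557 + 273.15 = 830.15 K.
T_C = 8 °C → 8 + 273.15 = 281.15 K.
First-stage efficiency η₁ = 1 − T_m/T_H = 1 − 633.00/830.15 = 0.2375.
W₁ = η₁·Q_H = 0.2375 × 888 = 211 kW.

Ẇ₁ ≈ 211 kW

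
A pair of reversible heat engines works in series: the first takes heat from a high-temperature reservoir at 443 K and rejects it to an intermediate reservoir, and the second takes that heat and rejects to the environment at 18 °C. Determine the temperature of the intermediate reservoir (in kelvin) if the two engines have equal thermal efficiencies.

T_m ≈ 359 K

T_C = 18 °C → 18 + 273.15 = 291.15 K.
Equal efficiencies require 1 − T_m/T_H = 1 − T_C/T_m, i.e. T_m/T_H = T_C/T_m, so T_m = √(T_H·T_C) = √(443.00 × 291.15) = 359 K.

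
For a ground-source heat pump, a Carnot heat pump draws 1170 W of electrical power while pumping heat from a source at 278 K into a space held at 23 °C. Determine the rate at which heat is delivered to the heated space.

Q̇_H ≈ 19100 W

T_H = 23 °C → 23 + 273.15 = 296.15 K.
For a reversible heat pump, COP_HP = T_H/(T_H − T_C) = 296.15/18.15 = 16.3168.
Q_H = COP_HP · W = 16.3168 × 1170 = 19100 W.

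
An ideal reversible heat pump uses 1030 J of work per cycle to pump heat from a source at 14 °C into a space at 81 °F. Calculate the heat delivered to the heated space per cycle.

T_H = 81 °F → (81 − 32) × 5/9 = 27.22 °C = 300.37 K.
T_C = 14 °C → 14 + 273.15 = 287.15 K.
Reversible heating COP: COP_HP = T_H/(T_H − T_C) = 300.37/13.22 = 22.7172.
Q_H = COP_HP · W = 22.7172 × 1030 = 23400 J.

Q_H ≈ 23400 J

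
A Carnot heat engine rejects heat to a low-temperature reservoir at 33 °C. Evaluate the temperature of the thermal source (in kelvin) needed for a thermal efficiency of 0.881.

T_H ≈ 2570 K

T_C = 33 °C → 33 + 273.15 = 306.15 K.
From η = 1 − T_C/T_H, solving for T_H gives T_H = T_C/(1 − η) = 306.15/(1 − 0.881) = 2570 K.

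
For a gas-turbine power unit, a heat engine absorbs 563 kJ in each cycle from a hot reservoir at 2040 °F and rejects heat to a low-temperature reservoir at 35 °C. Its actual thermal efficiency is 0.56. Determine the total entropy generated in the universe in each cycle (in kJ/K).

ΔS_univ ≈ 0.398 kJ/K

T_H = 2040 °F → (2040 − 32) × 5/9 = 1115.56 °C = 1388.71 K.
T_C = 35 °C → 35 + 273.15 = 308.15 K.
W = η·Q_H = 0.56 × 563 = 315.3 kJ, so Q_C = Q_H − W = 247.7 kJ.
Entropy balance on the reservoirs: −Q_H/T_H = -0.4054 kJ/K, +Q_C/T_C = 0.8039 kJ/K.
ΔS_univ = −Q_H/T_H + Q_C/T_C = 0.398 kJ/K (> 0, since η = 0.56 < η_Carnot = 0.778).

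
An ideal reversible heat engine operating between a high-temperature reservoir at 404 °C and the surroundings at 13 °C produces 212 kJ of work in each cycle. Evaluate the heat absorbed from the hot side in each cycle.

T_H = 404 °C → 404 + 273.15 = 677.15 K.
T_C = 13 °C → 13 + 273.15 = 286.15 K.
For a reversible engine, η = 1 − T_C/T_H = 1 − 286.15/677.15 = 0.5774.
Q_H = W/η = 212/0.5774 = 367.2 kJ.

Q_H ≈ 367.2 kJ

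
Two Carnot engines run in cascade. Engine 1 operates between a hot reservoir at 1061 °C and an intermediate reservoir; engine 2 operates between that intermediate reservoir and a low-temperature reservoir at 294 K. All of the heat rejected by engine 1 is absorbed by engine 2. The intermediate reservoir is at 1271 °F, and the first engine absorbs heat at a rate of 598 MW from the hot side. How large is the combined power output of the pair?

T_H = 1061 °C → 1061 + 273.15 = 1334.15 K.
Two reversible stages in series are equivalent to a single Carnot engine between T_H and T_C, so η_total = 1 − T_C/T_H = 1 − 294.00/1334.15 = 0.7796.
W_total = η_total · Q_H = 0.7796 × 598 = 466.2 MW.

Ẇ_total ≈ 466.2 MW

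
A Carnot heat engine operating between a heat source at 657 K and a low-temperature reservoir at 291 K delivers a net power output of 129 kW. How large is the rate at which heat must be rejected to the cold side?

Since the cycle is reversible, η = 1 − T_C/T_H = 1 − 291.00/657.00 = 0.5571.
Since Q_C/Q_H = T_C/T_H and Q_H = W/η, Q_C = W·T_C/(T_H − T_C) = 129 × 291.00/366.00 = 103 kW.

Q̇_C ≈ 103 kW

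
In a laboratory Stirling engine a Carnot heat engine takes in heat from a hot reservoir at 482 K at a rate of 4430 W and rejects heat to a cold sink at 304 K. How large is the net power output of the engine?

η_rev = 1 − T_C/T_H = 1 − 304.00/482.00 = 0.3693.
W = η·Q_H = 0.3693 × 4430 = 1640 W.

Ẇ ≈ 1640 W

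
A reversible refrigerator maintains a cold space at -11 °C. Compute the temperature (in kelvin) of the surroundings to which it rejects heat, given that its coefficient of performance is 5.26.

T_C = -11 °C → -11 + 273.15 = 262.15 K.
COP_R = T_C/(T_H − T_C) ⇒ T_H = T_C·(1 + 1/COP_R) = 262.15 × (1 + 1/5.26) = 312 K.

T_H ≈ 312 K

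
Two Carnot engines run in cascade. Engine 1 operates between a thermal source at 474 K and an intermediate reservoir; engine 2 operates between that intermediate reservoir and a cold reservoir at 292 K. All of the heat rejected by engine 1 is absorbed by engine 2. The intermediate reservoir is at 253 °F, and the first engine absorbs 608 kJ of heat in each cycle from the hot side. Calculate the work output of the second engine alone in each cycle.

W₂ ≈ 133.3 kJ

T_m = 253 °F → (253 − 32) × 5/9 = 122.78 °C = 395.93 K.
Heat entering the second stage: Q_m = Q_H·(T_m/T_H) = 608 × 395.93/474.00 = 507.9 kJ.
Second-stage efficiency η₂ = 1 − T_C/T_m = 1 − 292.00/395.93 = 0.2625, so W₂ = η₂·Q_m = 133.3 kJ.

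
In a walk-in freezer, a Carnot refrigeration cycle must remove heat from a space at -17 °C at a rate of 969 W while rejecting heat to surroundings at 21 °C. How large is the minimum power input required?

Ẇ_in ≈ 144 W

T_H = 21 °C → 21 + 273.15 = 294.15 K.
T_C = -17 °C → -17 + 273.15 = 256.15 K.
Carnot COP: COP_R = T_C/(T_H − T_C) = 256.15/38.00 = 6.7408.
W = Q_C/COP_R = 969/6.7408 = 144 W.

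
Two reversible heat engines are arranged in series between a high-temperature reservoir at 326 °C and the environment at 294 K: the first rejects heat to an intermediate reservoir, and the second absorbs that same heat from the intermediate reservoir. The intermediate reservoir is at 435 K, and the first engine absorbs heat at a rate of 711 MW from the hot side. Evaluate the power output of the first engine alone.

Ẇ₁ ≈ 195 MW

T_H = 326 °C → 326 + 273.15 = 599.15 K.
First-stage efficiency η₁ = 1 − T_m/T_H = 1 − 435.00/599.15 = 0.2740.
W₁ = η₁·Q_H = 0.2740 × 711 = 195 MW.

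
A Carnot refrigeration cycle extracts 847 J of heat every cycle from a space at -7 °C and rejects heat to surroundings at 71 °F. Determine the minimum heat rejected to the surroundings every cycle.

T_H = 71 °F → (71 − 32) × 5/9 = 21.67 °C = 294.82 K.
T_C = -7 °C → -7 + 273.15 = 266.15 K.
For a reversible cycle Q_H/Q_C = T_H/T_C, so Q_H = Q_C·T_H/T_C = 847 × 294.82/266.15 = 938 J.

Q_H ≈ 938 J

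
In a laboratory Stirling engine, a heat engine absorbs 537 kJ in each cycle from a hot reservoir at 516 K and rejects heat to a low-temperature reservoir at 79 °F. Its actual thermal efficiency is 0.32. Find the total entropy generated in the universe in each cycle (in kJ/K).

T_C = 79 °F → (79 − 32) × 5/9 = 26.11 °C = 299.26 K.
W = η·Q_H = 0.32 × 537 = 171.8 kJ, so Q_C = Q_H − W = 365.2 kJ.
Entropy balance on the reservoirs: −Q_H/T_H = -1.041 kJ/K, +Q_C/T_C = 1.220 kJ/K.
ΔS_univ = −Q_H/T_H + Q_C/T_C = 0.1795 kJ/K (> 0, since η = 0.32 < η_Carnot = 0.420).

ΔS_univ ≈ 0.1795 kJ/K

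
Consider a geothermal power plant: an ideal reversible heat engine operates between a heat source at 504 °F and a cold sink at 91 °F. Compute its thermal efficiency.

T_H = 504 °F → (504 − 32) × 5/9 = 262.22 °C = 535.37 K.
T_C = 91 °F → (91 − 32) × 5/9 = 32.78 °C = 305.93 K.
η_rev = 1 − T_C/T_H = 1 − 305.93/535.37 = 0.429.

η ≈ 0.429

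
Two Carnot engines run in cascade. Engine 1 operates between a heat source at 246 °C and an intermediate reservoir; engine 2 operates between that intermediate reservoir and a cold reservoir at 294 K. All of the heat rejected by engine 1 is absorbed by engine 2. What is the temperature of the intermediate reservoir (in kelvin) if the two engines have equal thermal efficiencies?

T_m ≈ 391 K

T_H = 246 °C → 246 + 273.15 = 519.15 K.
Equal efficiencies require 1 − T_m/T_H = 1 − T_C/T_m, i.e. T_m/T_H = T_C/T_m, so T_m = √(T_H·T_C) = √(519.15 × 294.00) = 391 K.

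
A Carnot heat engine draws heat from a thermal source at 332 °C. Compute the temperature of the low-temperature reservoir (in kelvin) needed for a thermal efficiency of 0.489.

T_C ≈ 309 K

T_H = 332 °C → 332 + 273.15 = 605.15 K.
From η = 1 − T_C/T_H, T_C = T_H·(1 − η) = 605.15 × (1 − 0.489) = 309 K.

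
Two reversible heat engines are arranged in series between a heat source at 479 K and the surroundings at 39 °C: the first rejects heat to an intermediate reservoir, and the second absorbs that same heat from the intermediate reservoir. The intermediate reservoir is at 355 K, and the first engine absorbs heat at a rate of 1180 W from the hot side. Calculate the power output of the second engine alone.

T_C = 39 °C → 39 + 273.15 = 312.15 K.
Heat entering the second stage: Q_m = Q_H·(T_m/T_H) = 1180 × 355.00/479.00 = 875 W.
Second-stage efficiency η₂ = 1 − T_C/T_m = 1 − 312.15/355.00 = 0.1207, so W₂ = η₂·Q_m = 106 W.

Ẇ₂ ≈ 106 W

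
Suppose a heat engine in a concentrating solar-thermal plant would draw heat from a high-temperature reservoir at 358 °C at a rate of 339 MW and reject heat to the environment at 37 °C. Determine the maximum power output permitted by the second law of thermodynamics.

T_H = 358 °C → 358 + 273.15 = 631.15 K.
T_C = 37 °C → 37 + 273.15 = 310.15 K.
The upper bound on efficiency is η_max = 1 − T_C/T_H = 1 − 310.15/631.15 = 0.5086.
W_max = η_max · Q_H = 0.5086 × 339 = 172 MW.

Ẇ_max ≈ 172 MW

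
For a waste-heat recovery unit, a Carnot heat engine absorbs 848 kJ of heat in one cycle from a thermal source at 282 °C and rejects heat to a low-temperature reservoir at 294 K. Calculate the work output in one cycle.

W ≈ 398.9 kJ

T_H = 282 °C → 282 + 273.15 = 555.15 K.
Since the cycle is reversible, η = 1 − T_C/T_H = 1 − 294.00/555.15 = 0.4704.
W = η·Q_H = 0.4704 × 848 = 398.9 kJ.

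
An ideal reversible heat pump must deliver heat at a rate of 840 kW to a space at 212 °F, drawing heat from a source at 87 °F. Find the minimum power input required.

Ẇ_in ≈ 156 kW

T_H = 212 °F → (212 − 32) × 5/9 = 100.00 °C = 373.15 K.
T_C = 87 °F → (87 − 32) × 5/9 = 30.56 °C = 303.71 K.
COP_HP = T_H/(T_H − T_C) = 373.15/69.44 = 5.3734.
W = Q_H/COP_HP = 840/5.3734 = 156 kW.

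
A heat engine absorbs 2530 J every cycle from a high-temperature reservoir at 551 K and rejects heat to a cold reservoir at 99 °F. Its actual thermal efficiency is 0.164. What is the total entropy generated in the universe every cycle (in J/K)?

ΔS_univ ≈ 2.22 J/K

T_C = 99 °F → (99 − 32) × 5/9 = 37.22 °C = 310.37 K.
W = η·Q_H = 0.164 × 2530 = 414.9 J, so Q_C = Q_H − W = 2115 J.
Entropy balance on the reservoirs: −Q_H/T_H = -4.592 J/K, +Q_C/T_C = 6.815 J/K.
ΔS_univ = −Q_H/T_H + Q_C/T_C = 2.22 J/K (> 0, since η = 0.164 < η_Carnot = 0.437).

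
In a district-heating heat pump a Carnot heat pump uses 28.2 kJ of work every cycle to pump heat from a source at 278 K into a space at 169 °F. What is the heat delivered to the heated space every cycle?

Q_H ≈ 138 kJ

T_H = 169 °F → (169 − 32) × 5/9 = 76.11 °C = 349.26 K.
For a reversible heat pump, COP_HP = T_H/(T_H − T_C) = 349.26/71.26 = 4.9011.
Q_H = COP_HP · W = 4.9011 × 28.2 = 138 kJ.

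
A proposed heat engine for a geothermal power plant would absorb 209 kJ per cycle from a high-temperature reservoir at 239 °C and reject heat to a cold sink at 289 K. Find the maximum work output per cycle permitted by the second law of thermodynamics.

W_max ≈ 91.1 kJ

T_H = 239 °C → 239 + 273.15 = 512.15 K.
The upper bound on efficiency is η_max = 1 − T_C/T_H = 1 − 289.00/512.15 = 0.4357.
W_max = η_max · Q_H = 0.4357 × 209 = 91.1 kJ.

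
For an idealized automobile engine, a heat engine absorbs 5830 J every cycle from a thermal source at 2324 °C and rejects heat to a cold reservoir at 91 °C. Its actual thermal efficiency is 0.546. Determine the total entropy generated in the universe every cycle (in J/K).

T_H = 2324 °C → 2324 + 273.15 = 2597.15 K.
T_C = 91 °C → 91 + 273.15 = 364.15 K.
W = η·Q_H = 0.546 × 5830 = 3183 J, so Q_C = Q_H − W = 2647 J.
Entropy balance on the reservoirs: −Q_H/T_H = -2.245 J/K, +Q_C/T_C = 7.268 J/K.
ΔS_univ = −Q_H/T_H + Q_C/T_C = 5.02 J/K (> 0, since η = 0.546 < η_Carnot = 0.860).

ΔS_univ ≈ 5.02 J/K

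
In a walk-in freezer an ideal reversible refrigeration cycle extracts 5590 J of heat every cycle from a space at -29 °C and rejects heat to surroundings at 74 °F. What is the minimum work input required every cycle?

T_H = 74 °F → (74 − 32) × 5/9 = 23.33 °C = 296.48 K.
T_C = -29 °C → -29 + 273.15 = 244.15 K.
COP_R = T_C/(T_H − T_C) = 244.15/52.33 = 4.6653.
W = Q_C/COP_R = 5590/4.6653 = 1200 J.

W_in ≈ 1200 J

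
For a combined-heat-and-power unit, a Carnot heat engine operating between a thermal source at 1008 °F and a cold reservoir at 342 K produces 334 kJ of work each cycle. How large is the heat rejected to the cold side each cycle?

Q_C ≈ 241.3 kJ

T_H = 1008 °F → (1008 − 32) × 5/9 = 542.22 °C = 815.37 K.
The Carnot efficiency is η = 1 − T_C/T_H = 1 − 342.00/815.37 = 0.5806.
Since Q_C/Q_H = T_C/T_H and Q_H = W/η, Q_C = W·T_C/(T_H − T_C) = 334 × 342.00/473.37 = 241.3 kJ.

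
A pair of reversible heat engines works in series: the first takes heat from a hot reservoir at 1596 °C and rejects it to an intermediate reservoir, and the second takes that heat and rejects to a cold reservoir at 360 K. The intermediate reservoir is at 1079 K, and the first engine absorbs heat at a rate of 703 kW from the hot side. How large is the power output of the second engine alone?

Ẇ₂ ≈ 270.4 kW

T_H = 1596 °C → 1596 + 273.15 = 1869.15 K.
Heat entering the second stage: Q_m = Q_H·(T_m/T_H) = 703 × 1079.00/1869.15 = 405.8 kW.
Second-stage efficiency η₂ = 1 − T_C/T_m = 1 − 360.00/1079.00 = 0.6664, so W₂ = η₂·Q_m = 270.4 kW.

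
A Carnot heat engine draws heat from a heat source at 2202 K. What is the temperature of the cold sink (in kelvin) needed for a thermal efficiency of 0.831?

T_C ≈ 372 K

From η = 1 − T_C/T_H, T_C = T_H·(1 − η) = 2202.00 × (1 − 0.831) = 372 K.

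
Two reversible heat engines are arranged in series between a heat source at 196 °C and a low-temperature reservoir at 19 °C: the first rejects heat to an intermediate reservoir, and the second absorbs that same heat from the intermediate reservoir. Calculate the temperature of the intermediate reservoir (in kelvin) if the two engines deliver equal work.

T_H = 196 °C → 196 + 273.15 = 469.15 K.
T_C = 19 °C → 19 + 273.15 = 292.15 K.
For reversible stages Q_m = Q_H·(T_m/T_H). Setting W₁ = Q_H(1 − T_m/T_H) equal to W₂ = Q_m(1 − T_C/T_m) = Q_H·(T_m − T_C)/T_H gives T_H − T_m = T_m − T_C, so T_m = (T_H + T_C)/2 = (469.15 + 292.15)/2 = 381 K.

T_m ≈ 381 K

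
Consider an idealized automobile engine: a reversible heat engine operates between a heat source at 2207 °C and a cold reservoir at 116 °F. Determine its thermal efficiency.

T_H = 2207 °C → 2207 + 273.15 = 2480.15 K.
T_C = 116 °F → (116 − 32) × 5/9 = 46.67 °C = 319.82 K.
Carnot efficiency: η = 1 − T_C/T_H = 1 − 319.82/2480.15 = 0.871.

η ≈ 0.871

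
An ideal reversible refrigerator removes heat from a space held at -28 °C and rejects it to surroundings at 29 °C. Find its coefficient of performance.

T_H = 29 °C → 29 + 273.15 = 302.15 K.
T_C = -28 °C → -28 + 273.15 = 245.15 K.
COP_R = T_C/(T_H − T_C) = 245.15/(302.15 − 245.15) = 4.301.

COP_R ≈ 4.301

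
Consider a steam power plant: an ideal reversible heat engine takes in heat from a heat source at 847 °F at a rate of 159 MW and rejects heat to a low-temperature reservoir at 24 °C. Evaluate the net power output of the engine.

Ẇ ≈ 93.92 MW

T_H = 847 °F → (847 − 32) × 5/9 = 452.78 °C = 725.93 K.
T_C = 24 °C → 24 + 273.15 = 297.15 K.
For a reversible engine, η = 1 − T_C/T_H = 1 − 297.15/725.93 = 0.5907.
W = η·Q_H = 0.5907 × 159 = 93.92 MW.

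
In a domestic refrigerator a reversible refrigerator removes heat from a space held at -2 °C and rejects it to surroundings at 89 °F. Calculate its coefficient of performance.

COP_R ≈ 8.05

T_H = 89 °F → (89 − 32) × 5/9 = 31.67 °C = 304.82 K.
T_C = -2 °C → -2 + 273.15 = 271.15 K.
For a reversible refrigerator, COP_R = T_C/(T_H − T_C) = 271.15/(304.82 − 271.15) = 8.05.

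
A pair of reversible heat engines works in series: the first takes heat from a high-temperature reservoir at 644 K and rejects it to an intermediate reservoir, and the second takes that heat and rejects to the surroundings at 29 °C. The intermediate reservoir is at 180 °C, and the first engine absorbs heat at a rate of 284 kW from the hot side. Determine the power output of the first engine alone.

Ẇ₁ ≈ 84.16 kW

T_C = 29 °C → 29 + 273.15 = 302.15 K.
T_m = 180 °C → 180 + 273.15 = 453.15 K.
First-stage efficiency η₁ = 1 − T_m/T_H = 1 − 453.15/644.00 = 0.2964.
W₁ = η₁·Q_H = 0.2964 × 284 = 84.16 kW.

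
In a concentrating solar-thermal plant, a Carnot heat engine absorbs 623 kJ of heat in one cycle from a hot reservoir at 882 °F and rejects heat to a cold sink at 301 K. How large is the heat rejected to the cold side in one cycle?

Q_C ≈ 252 kJ

T_H = 882 °F → (882 − 32) × 5/9 = 472.22 °C = 745.37 K.
Carnot efficiency: η = 1 − T_C/T_H = 1 − 301.00/745.37 = 0.5962.
For a reversible cycle Q_C/Q_H = T_C/T_H, so Q_C = 623 × 301.00/745.37 = 252 kJ.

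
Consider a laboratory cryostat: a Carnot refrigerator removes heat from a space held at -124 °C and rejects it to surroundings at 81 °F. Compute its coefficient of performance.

T_H = 81 °F → (81 − 32) × 5/9 = 27.22 °C = 300.37 K.
T_C = -124 °C → -124 + 273.15 = 149.15 K.
COP_R = T_C/(T_H − T_C) = 149.15/(300.37 − 149.15) = 0.9863.

COP_R ≈ 0.9863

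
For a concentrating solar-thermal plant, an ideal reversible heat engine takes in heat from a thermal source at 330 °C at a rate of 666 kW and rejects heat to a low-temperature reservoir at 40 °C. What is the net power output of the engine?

Ẇ ≈ 320 kW

T_H = 330 °C → 330 + 273.15 = 603.15 K.
T_C = 40 °C → 40 + 273.15 = 313.15 K.
The Carnot efficiency is η = 1 − T_C/T_H = 1 − 313.15/603.15 = 0.4808.
W = η·Q_H = 0.4808 × 666 = 320 kW.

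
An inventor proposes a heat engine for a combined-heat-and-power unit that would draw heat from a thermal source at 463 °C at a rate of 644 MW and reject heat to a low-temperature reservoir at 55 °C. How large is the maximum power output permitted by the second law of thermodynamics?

T_H = 463 °C → 463 + 273.15 = 736.15 K.
T_C = 55 °C → 55 + 273.15 = 328.15 K.
The second-law ceiling is the Carnot efficiency, η_max = 1 − T_C/T_H = 1 − 328.15/736.15 = 0.5542.
W_max = η_max · Q_H = 0.5542 × 644 = 357 MW.

Ẇ_max ≈ 357 MW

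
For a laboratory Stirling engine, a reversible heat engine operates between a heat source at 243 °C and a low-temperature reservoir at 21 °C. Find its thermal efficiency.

T_H = 243 °C → 243 + 273.15 = 516.15 K.
T_C = 21 °C → 21 + 273.15 = 294.15 K.
For a reversible engine, η = 1 − T_C/T_H = 1 − 294.15/516.15 = 0.430.

η ≈ 0.430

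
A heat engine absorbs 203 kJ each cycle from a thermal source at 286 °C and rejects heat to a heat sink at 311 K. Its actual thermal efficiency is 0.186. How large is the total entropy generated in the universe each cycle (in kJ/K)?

ΔS_univ ≈ 0.168 kJ/K

T_H = 286 °C → 286 + 273.15 = 559.15 K.
W = η·Q_H = 0.186 × 203 = 37.76 kJ, so Q_C = Q_H − W = 165.2 kJ.
Reservoir entropy changes: ΔS_H = −Q_H/T_H = −203/559.15 = -0.3631 kJ/K and ΔS_C = +Q_C/T_C = 165.2/311.00 = 0.5313 kJ/K.
ΔS_univ = −Q_H/T_H + Q_C/T_C = 0.168 kJ/K (> 0, since η = 0.186 < η_Carnot = 0.444).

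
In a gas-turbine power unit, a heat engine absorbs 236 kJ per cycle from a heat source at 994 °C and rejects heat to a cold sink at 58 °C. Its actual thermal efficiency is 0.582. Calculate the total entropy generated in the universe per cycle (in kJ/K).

ΔS_univ ≈ 0.112 kJ/K

T_H = 994 °C → 994 + 273.15 = 1267.15 K.
T_C = 58 °C → 58 + 273.15 = 331.15 K.
W = η·Q_H = 0.582 × 236 = 137.4 kJ, so Q_C = Q_H − W = 98.65 kJ.
Entropy balance on the reservoirs: −Q_H/T_H = -0.1862 kJ/K, +Q_C/T_C = 0.2979 kJ/K.
ΔS_univ = −Q_H/T_H + Q_C/T_C = 0.112 kJ/K (> 0, since η = 0.582 < η_Carnot = 0.739).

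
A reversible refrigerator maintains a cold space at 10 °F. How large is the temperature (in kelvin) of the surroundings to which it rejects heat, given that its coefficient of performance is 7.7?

T_H ≈ 294.8 K

T_C = 10 °F → (10 − 32) × 5/9 = -12.22 °C = 260.93 K.
COP_R = T_C/(T_H − T_C) ⇒ T_H = T_C·(1 + 1/COP_R) = 260.93 × (1 + 1/7.7) = 294.8 K.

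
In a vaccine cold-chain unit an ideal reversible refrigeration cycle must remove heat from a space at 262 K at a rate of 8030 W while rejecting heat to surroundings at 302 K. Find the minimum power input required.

Ẇ_in ≈ 1226 W

For a reversible refrigerator, COP_R = T_C/(T_H − T_C) = 262.00/40.00 = 6.5500.
W = Q_C/COP_R = 8030/6.5500 = 1226 W.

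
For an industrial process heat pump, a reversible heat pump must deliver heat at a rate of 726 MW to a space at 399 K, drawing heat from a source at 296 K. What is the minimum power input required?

Reversible heating COP: COP_HP = T_H/(T_H − T_C) = 399.00/103.00 = 3.8738.
W = Q_H/COP_HP = 726/3.8738 = 187 MW.

Ẇ_in ≈ 187 MW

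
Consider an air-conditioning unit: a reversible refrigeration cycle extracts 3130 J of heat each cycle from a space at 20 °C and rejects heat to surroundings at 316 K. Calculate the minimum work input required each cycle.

W_in ≈ 244.0 J

T_C = 20 °C → 20 + 273.15 = 293.15 K.
COP_R = T_C/(T_H − T_C) = 293.15/22.85 = 12.8293.
W = Q_C/COP_R = 3130/12.8293 = 244.0 J.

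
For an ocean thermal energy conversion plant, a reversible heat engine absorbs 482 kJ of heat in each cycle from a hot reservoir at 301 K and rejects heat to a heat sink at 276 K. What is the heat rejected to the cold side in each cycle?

The Carnot efficiency is η = 1 − T_C/T_H = 1 − 276.00/301.00 = 0.0831.
For a reversible cycle Q_C/Q_H = T_C/T_H, so Q_C = 482 × 276.00/301.00 = 442.0 kJ.

Q_C ≈ 442.0 kJ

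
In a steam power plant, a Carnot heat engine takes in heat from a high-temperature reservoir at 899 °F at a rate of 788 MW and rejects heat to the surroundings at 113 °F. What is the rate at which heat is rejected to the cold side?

Q̇_C ≈ 332.1 MW

T_H = 899 °F → (899 − 32) × 5/9 = 481.67 °C = 754.82 K.
T_C = 113 °F → (113 − 32) × 5/9 = 45.00 °C = 318.15 K.
Carnot efficiency: η = 1 − T_C/T_H = 1 − 318.15/754.82 = 0.5785.
For a reversible cycle Q_C/Q_H = T_C/T_H, so Q_C = 788 × 318.15/754.82 = 332.1 MW.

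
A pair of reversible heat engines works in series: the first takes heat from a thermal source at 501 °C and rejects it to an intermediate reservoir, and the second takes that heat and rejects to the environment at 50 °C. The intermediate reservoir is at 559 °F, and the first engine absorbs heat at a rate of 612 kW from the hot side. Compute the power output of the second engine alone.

T_H = 501 °C → 501 + 273.15 = 774.15 K.
T_C = 50 °C → 50 + 273.15 = 323.15 K.
T_m = 559 °F → (559 − 32) × 5/9 = 292.78 °C = 565.93 K.
Heat entering the second stage: Q_m = Q_H·(T_m/T_H) = 612 × 565.93/774.15 = 447 kW.
Second-stage efficiency η₂ = 1 − T_C/T_m = 1 − 323.15/565.93 = 0.4290, so W₂ = η₂·Q_m = 192 kW.

Ẇ₂ ≈ 192 kW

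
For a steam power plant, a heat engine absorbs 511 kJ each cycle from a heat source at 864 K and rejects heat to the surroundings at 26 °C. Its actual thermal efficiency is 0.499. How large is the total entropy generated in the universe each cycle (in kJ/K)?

T_C = 26 °C → 26 + 273.15 = 299.15 K.
W = η·Q_H = 0.499 × 511 = 255.0 kJ, so Q_C = Q_H − W = 256.0 kJ.
Entropy balance on the reservoirs: −Q_H/T_H = -0.5914 kJ/K, +Q_C/T_C = 0.8558 kJ/K.
ΔS_univ = −Q_H/T_H + Q_C/T_C = 0.264 kJ/K (> 0, since η = 0.499 < η_Carnot = 0.654).

ΔS_univ ≈ 0.264 kJ/K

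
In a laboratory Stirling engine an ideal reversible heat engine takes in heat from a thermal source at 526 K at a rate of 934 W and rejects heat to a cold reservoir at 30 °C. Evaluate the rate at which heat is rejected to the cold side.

Q̇_C ≈ 538.3 W

T_C = 30 °C → 30 + 273.15 = 303.15 K.
Since the cycle is reversible, η = 1 − T_C/T_H = 1 − 303.15/526.00 = 0.4237.
For a reversible cycle Q_C/Q_H = T_C/T_H, so Q_C = 934 × 303.15/526.00 = 538.3 W.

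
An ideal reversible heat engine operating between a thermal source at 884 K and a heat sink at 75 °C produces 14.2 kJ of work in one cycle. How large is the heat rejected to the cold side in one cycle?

T_C = 75 °C → 75 + 273.15 = 348.15 K.
The Carnot efficiency is η = 1 − T_C/T_H = 1 − 348.15/884.00 = 0.6062.
Since Q_C/Q_H = T_C/T_H and Q_H = W/η, Q_C = W·T_C/(T_H − T_C) = 14.2 × 348.15/535.85 = 9.226 kJ.

Q_C ≈ 9.226 kJ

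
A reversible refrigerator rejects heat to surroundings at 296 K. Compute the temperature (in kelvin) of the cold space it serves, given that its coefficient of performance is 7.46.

COP_R = T_C/(T_H − T_C) ⇒ T_C = T_H·COP_R/(1 + COP_R) = 296.00 × 7.46/(1 + 7.46) = 261.0 K.

T_C ≈ 261.0 K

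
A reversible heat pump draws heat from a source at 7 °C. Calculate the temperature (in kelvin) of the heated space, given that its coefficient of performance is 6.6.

T_H ≈ 330.2 K

T_C = 7 °C → 7 + 273.15 = 280.15 K.
COP_HP = T_H/(T_H − T_C) ⇒ T_H = T_C·COP_HP/(COP_HP − 1) = 280.15 × 6.6/(6.6 − 1) = 330.2 K.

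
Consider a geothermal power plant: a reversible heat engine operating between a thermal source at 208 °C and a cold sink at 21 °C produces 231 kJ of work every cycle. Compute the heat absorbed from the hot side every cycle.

Q_H ≈ 594 kJ

T_H = 208 °C → 208 + 273.15 = 481.15 K.
T_C = 21 °C → 21 + 273.15 = 294.15 K.
Carnot efficiency: η = 1 − T_C/T_H = 1 − 294.15/481.15 = 0.3887.
Q_H = W/η = 231/0.3887 = 594 kJ.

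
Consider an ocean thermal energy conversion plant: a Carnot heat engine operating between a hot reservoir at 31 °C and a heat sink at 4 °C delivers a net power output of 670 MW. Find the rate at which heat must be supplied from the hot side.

T_H = 31 °C → 31 + 273.15 = 304.15 K.
T_C = 4 °C → 4 + 273.15 = 277.15 K.
Since the cycle is reversible, η = 1 − T_C/T_H = 1 − 277.15/304.15 = 0.0888.
Q_H = W/η = 670/0.0888 = 7550 MW.

Q̇_H ≈ 7550 MW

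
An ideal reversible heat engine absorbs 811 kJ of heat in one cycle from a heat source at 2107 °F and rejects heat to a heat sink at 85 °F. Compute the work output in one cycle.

W ≈ 639 kJ

T_H = 2107 °F → (2107 − 32) × 5/9 = 1152.78 °C = 1425.93 K.
T_C = 85 °F → (85 − 32) × 5/9 = 29.44 °C = 302.59 K.
The Carnot efficiency is η = 1 − T_C/T_H = 1 − 302.59/1425.93 = 0.7878.
W = η·Q_H = 0.7878 × 811 = 639 kJ.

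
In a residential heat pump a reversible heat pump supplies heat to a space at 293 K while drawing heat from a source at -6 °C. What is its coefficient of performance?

COP_HP ≈ 11.3

T_C = -6 °C → -6 + 273.15 = 267.15 K.
For a reversible heat pump, COP_HP = T_H/(T_H − T_C) = 293.00/(293.00 − 267.15) = 11.3.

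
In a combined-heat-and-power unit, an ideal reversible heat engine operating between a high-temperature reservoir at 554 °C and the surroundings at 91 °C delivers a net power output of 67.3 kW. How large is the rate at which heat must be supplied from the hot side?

Q̇_H ≈ 120 kW

T_H = 554 °C → 554 + 273.15 = 827.15 K.
T_C = 91 °C → 91 + 273.15 = 364.15 K.
Since the cycle is reversible, η = 1 − T_C/T_H = 1 − 364.15/827.15 = 0.5598.
Q_H = W/η = 67.3/0.5598 = 120 kW.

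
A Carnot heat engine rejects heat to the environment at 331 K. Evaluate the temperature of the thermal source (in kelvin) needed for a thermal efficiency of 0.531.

T_H ≈ 706 K

From η = 1 − T_C/T_H, solving for T_H gives T_H = T_C/(1 − η) = 331.00/(1 − 0.531) = 706 K.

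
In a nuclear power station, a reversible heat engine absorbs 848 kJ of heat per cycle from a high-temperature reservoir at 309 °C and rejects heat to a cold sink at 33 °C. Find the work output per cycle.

W ≈ 402 kJ

T_H = 309 °C → 309 + 273.15 = 582.15 K.
T_C = 33 °C → 33 + 273.15 = 306.15 K.
Since the cycle is reversible, η = 1 − T_C/T_H = 1 − 306.15/582.15 = 0.4741.
W = η·Q_H = 0.4741 × 848 = 402 kJ.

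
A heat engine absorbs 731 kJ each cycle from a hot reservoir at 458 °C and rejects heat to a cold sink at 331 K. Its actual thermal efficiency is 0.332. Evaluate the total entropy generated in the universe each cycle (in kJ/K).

ΔS_univ ≈ 0.4755 kJ/K

T_H = 458 °C → 458 + 273.15 = 731.15 K.
W = η·Q_H = 0.332 × 731 = 242.7 kJ, so Q_C = Q_H − W = 488.3 kJ.
Reservoir entropy changes: ΔS_H = −Q_H/T_H = −731/731.15 = -0.9998 kJ/K and ΔS_C = +Q_C/T_C = 488.3/331.00 = 1.475 kJ/K.
ΔS_univ = −Q_H/T_H + Q_C/T_C = 0.4755 kJ/K (> 0, since η = 0.332 < η_Carnot = 0.547).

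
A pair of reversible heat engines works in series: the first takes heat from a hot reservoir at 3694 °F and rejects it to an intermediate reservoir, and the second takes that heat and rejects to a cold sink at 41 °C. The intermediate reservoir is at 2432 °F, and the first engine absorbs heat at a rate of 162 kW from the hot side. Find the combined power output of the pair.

Ẇ_total ≈ 139.9 kW

T_H = 3694 °F → (3694 − 32) × 5/9 = 2034.44 °C = 2307.59 K.
T_C = 41 °C → 41 + 273.15 = 314.15 K.
Two reversible stages in series are equivalent to a single Carnot engine between T_H and T_C, so η_total = 1 − T_C/T_H = 1 − 314.15/2307.59 = 0.8639.
W_total = η_total · Q_H = 0.8639 × 162 = 139.9 kW.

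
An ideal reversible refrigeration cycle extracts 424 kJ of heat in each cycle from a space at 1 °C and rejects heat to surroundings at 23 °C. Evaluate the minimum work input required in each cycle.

T_H = 23 °C → 23 + 273.15 = 296.15 K.
T_C = 1 °C → 1 + 273.15 = 274.15 K.
COP_R = T_C/(T_H − T_C) = 274.15/22.00 = 12.4614.
W = Q_C/COP_R = 424/12.4614 = 34.0 kJ.

W_in ≈ 34.0 kJ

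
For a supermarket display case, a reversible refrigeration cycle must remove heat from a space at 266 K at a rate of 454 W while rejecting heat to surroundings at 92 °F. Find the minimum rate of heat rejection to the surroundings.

Q̇_H ≈ 523.1 W

T_H = 92 °F → (92 − 32) × 5/9 = 33.33 °C = 306.48 K.
For a reversible cycle Q_H/Q_C = T_H/T_C, so Q_H = Q_C·T_H/T_C = 454 × 306.48/266.00 = 523.1 W.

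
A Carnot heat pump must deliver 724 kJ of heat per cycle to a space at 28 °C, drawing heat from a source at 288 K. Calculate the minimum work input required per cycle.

W_in ≈ 31.61 kJ

T_H = 28 °C → 28 + 273.15 = 301.15 K.
COP_HP = T_H/(T_H − T_C) = 301.15/13.15 = 22.9011.
W = Q_H/COP_HP = 724/22.9011 = 31.61 kJ.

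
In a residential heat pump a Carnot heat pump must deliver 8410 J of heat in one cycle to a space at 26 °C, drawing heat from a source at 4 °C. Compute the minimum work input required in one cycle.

W_in ≈ 618 J

T_H = 26 °C → 26 + 273.15 = 299.15 K.
T_C = 4 °C → 4 + 273.15 = 277.15 K.
For a reversible heat pump, COP_HP = T_H/(T_H − T_C) = 299.15/22.00 = 13.5977.
W = Q_H/COP_HP = 8410/13.5977 = 618 J.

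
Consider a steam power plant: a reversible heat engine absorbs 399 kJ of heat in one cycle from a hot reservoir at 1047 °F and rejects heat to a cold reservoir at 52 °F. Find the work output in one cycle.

W ≈ 263 kJ

T_H = 1047 °F → (1047 − 32) × 5/9 = 563.89 °C = 837.04 K.
T_C = 52 °F → (52 − 32) × 5/9 = 11.11 °C = 284.26 K.
Carnot efficiency: η = 1 − T_C/T_H = 1 − 284.26/837.04 = 0.6604.
W = η·Q_H = 0.6604 × 399 = 263 kJ.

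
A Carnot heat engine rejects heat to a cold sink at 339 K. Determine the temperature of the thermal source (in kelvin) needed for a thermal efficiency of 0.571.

From η = 1 − T_C/T_H, solving for T_H gives T_H = T_C/(1 − η) = 339.00/(1 − 0.571) = 790 K.

T_H ≈ 790 K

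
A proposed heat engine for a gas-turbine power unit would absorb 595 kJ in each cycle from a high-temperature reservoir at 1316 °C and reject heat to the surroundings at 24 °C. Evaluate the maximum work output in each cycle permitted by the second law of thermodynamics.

T_H = 1316 °C → 1316 + 273.15 = 1589.15 K.
T_C = 24 °C → 24 + 273.15 = 297.15 K.
No engine can exceed the Carnot limit: η_max = 1 − T_C/T_H = 1 − 297.15/1589.15 = 0.8130.
W_max = η_max · Q_H = 0.8130 × 595 = 484 kJ.

W_max ≈ 484 kJ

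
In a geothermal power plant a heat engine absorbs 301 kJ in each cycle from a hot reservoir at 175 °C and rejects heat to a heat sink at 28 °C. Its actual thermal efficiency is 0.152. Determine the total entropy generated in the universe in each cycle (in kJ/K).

T_H = 175 °C → 175 + 273.15 = 448.15 K.
T_C = 28 °C → 28 + 273.15 = 301.15 K.
W = η·Q_H = 0.152 × 301 = 45.75 kJ, so Q_C = Q_H − W = 255.2 kJ.
Reservoir entropy changes: ΔS_H = −Q_H/T_H = −301/448.15 = -0.6717 kJ/K and ΔS_C = +Q_C/T_C = 255.2/301.15 = 0.8476 kJ/K.
ΔS_univ = −Q_H/T_H + Q_C/T_C = 0.176 kJ/K (> 0, since η = 0.152 < η_Carnot = 0.328).

ΔS_univ ≈ 0.176 kJ/K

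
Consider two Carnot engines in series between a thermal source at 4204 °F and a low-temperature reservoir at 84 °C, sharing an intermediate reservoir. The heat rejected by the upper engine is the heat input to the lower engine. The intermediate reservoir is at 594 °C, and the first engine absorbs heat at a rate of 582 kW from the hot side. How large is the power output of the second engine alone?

Ẇ₂ ≈ 115 kW

T_H = 4204 °F → (4204 − 32) × 5/9 = 2317.78 °C = 2590.93 K.
T_C = 84 °C → 84 + 273.15 = 357.15 K.
T_m = 594 °C → 594 + 273.15 = 867.15 K.
Heat entering the second stage: Q_m = Q_H·(T_m/T_H) = 582 × 867.15/2590.93 = 195 kW.
Second-stage efficiency η₂ = 1 − T_C/T_m = 1 − 357.15/867.15 = 0.5881, so W₂ = η₂·Q_m = 115 kW.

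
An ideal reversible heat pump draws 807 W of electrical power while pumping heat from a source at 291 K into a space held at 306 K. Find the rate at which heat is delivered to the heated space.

For a reversible heat pump, COP_HP = T_H/(T_H − T_C) = 306.00/15.00 = 20.4000.
Q_H = COP_HP · W = 20.4000 × 807 = 16500 W.

Q̇_H ≈ 16500 W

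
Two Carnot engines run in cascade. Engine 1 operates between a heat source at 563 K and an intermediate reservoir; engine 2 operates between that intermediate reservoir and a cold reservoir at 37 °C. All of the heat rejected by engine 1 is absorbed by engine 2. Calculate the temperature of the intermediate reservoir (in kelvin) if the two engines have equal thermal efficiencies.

T_C = 37 °C → 37 + 273.15 = 310.15 K.
Equal efficiencies require 1 − T_m/T_H = 1 − T_C/T_m, i.e. T_m/T_H = T_C/T_m, so T_m = √(T_H·T_C) = √(563.00 × 310.15) = 417.9 K.

T_m ≈ 417.9 K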